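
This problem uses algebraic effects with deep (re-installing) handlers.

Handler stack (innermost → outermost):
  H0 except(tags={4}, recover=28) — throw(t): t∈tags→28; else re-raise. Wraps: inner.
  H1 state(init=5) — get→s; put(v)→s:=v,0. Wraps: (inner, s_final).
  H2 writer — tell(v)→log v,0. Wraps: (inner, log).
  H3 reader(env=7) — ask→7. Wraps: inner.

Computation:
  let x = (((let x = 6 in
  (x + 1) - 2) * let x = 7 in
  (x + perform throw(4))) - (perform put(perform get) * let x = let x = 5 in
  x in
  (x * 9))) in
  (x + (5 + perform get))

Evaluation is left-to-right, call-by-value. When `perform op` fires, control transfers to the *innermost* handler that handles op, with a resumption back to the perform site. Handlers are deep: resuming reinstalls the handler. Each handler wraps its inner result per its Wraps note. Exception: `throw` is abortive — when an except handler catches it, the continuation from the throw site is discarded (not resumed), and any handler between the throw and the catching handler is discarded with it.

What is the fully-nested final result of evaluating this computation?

Answer: ((28, 5), ())

Evaluation trace:
throw(4) @ H0 caught ⇒ 28
H1 returns (28, 5)
H2 returns ((28, 5), ())
H3 returns ((28, 5), ())
= ((28, 5), ())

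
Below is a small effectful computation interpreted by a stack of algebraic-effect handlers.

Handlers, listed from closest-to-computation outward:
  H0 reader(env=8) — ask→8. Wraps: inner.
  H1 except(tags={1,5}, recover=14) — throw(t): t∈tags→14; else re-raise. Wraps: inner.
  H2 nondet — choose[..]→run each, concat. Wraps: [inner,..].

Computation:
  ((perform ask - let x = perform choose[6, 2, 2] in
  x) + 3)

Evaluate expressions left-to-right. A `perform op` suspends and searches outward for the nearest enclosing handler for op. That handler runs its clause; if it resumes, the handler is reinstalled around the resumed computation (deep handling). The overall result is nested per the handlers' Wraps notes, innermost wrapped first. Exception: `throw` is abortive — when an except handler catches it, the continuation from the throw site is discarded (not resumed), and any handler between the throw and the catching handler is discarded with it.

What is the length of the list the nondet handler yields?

Working:
ask @ H0 ⇒ 8
choose[6, 2, 2] @ H2
  branch[0] choose=6:
    H0 returns 5
    H1 returns 5
    H2 returns [5]
  branch[1] choose=2:
    H0 returns 9
    H1 returns 9
    H2 returns [9]
  branch[2] choose=2:
    H0 returns 9
    H1 returns 9
    H2 returns [9]
= [5, 9, 9]

Answer: 3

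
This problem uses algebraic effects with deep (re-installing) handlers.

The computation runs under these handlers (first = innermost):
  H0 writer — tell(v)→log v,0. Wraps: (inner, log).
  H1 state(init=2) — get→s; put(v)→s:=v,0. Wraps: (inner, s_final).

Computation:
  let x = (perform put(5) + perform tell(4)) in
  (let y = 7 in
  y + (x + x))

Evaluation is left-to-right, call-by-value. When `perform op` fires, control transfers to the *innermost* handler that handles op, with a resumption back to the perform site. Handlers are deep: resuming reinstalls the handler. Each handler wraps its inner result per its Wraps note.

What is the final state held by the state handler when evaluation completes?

Step-by-step:
put(5) @ H1 ⇒ s:=5
tell(4) @ H0 ⇒ log+=4
H0 returns (7, (4))
H1 returns ((7, (4)), 5)
= ((7, (4)), 5)

Answer: 5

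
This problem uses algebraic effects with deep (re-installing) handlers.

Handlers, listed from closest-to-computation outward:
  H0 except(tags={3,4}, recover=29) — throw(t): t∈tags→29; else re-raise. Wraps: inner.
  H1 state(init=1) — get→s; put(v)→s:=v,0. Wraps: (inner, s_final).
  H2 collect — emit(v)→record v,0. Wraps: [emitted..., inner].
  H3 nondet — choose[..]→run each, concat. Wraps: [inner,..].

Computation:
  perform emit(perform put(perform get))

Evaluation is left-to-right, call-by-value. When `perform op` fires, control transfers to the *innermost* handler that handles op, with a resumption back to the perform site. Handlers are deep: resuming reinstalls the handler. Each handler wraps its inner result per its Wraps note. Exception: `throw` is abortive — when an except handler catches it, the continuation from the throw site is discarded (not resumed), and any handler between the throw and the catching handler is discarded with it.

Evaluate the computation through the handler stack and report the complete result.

Working:
get @ H1 ⇒ 1
put(1) @ H1 ⇒ s:=1
emit(0) @ H2 ⇒ out+=0
H0 returns 0
H1 returns (0, 1)
H2 returns [0, (0, 1)]
H3 returns [[0, (0, 1)]]
= [[0, (0, 1)]]

Answer: [[0, (0, 1)]]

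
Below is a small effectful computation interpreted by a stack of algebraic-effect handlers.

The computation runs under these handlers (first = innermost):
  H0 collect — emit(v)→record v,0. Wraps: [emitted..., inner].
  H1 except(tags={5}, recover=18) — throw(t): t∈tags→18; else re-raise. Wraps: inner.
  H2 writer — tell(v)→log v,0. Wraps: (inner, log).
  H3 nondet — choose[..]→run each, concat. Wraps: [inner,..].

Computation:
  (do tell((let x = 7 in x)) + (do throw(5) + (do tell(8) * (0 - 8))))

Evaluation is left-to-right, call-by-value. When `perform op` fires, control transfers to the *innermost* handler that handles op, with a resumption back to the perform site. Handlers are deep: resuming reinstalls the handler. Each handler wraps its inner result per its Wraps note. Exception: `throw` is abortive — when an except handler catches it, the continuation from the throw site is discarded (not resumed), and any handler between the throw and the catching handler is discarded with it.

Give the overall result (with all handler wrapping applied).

Step-by-step:
tell(7) @ H2 ⇒ log+=7
throw(5) @ H1 caught ⇒ 18
H2 returns (18, (7))
H3 returns [(18, (7))]
= [(18, (7))]

Answer: [(18, (7))]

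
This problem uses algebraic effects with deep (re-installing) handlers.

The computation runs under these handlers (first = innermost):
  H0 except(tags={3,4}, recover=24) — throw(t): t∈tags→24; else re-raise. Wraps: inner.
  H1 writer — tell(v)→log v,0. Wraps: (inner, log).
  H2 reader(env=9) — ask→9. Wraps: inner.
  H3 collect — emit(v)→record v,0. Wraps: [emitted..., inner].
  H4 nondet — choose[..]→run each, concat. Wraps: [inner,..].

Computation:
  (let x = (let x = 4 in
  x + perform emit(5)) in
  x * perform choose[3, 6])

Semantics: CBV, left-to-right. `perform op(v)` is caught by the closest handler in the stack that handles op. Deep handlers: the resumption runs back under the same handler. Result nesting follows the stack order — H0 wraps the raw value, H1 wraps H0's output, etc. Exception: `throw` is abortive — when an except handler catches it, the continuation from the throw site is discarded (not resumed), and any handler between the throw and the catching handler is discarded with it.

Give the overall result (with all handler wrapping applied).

Working:
emit(5) @ H3 ⇒ out+=5
choose[3, 6] @ H4
  branch[0] choose=3:
    H0 returns 12
    H1 returns (12, ())
    H2 returns (12, ())
    H3 returns [5, (12, ())]
    H4 returns [[5, (12, ())]]
  branch[1] choose=6:
    H0 returns 24
    H1 returns (24, ())
    H2 returns (24, ())
    H3 returns [5, (24, ())]
    H4 returns [[5, (24, ())]]
= [[5, (12, ())], [5, (24, ())]]

Answer: [[5, (12, ())], [5, (24, ())]]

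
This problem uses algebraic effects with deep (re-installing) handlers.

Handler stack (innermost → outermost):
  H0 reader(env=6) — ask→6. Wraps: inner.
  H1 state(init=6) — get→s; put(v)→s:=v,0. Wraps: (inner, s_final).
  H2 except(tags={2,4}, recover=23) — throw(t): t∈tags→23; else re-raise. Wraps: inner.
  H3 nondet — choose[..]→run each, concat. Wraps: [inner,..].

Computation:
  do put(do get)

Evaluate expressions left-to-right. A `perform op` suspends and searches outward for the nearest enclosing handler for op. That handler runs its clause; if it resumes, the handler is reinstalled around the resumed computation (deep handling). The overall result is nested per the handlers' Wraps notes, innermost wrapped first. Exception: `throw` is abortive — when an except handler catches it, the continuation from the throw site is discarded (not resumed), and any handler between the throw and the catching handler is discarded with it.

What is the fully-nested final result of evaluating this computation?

Step-by-step:
get @ H1 ⇒ 6
put(6) @ H1 ⇒ s:=6
H0 returns 0
H1 returns (0, 6)
H2 returns (0, 6)
H3 returns [(0, 6)]
= [(0, 6)]

Answer: [(0, 6)]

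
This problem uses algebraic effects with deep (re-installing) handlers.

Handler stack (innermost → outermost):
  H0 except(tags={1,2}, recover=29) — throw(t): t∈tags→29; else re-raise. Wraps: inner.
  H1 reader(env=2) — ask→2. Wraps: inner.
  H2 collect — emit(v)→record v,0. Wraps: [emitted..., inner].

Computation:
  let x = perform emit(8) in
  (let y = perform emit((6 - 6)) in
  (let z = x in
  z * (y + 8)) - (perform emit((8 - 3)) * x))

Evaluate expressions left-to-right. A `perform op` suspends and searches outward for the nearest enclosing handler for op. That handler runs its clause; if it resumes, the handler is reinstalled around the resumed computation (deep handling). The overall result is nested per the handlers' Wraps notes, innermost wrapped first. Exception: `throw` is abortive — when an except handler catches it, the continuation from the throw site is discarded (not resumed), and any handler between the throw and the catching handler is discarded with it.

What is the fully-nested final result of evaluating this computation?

Working:
emit(8) @ H2 ⇒ out+=8
emit(0) @ H2 ⇒ out+=0
emit(5) @ H2 ⇒ out+=5
H0 returns 0
H1 returns 0
H2 returns [8, 0, 5, 0]
= [8, 0, 5, 0]

Answer: [8, 0, 5, 0]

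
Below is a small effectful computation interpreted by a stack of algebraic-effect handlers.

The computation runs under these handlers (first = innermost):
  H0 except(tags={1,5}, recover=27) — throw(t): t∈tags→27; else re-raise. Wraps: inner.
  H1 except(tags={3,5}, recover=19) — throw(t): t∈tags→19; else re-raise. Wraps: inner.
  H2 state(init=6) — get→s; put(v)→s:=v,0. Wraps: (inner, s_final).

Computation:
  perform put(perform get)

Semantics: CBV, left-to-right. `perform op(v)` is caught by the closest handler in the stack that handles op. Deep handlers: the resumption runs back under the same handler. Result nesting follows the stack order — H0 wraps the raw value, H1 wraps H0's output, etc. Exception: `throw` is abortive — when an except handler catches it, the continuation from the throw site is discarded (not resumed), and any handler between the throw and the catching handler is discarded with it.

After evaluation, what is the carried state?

Working:
get @ H2 ⇒ 6
put(6) @ H2 ⇒ s:=6
H0 returns 0
H1 returns 0
H2 returns (0, 6)
= (0, 6)

Answer: 6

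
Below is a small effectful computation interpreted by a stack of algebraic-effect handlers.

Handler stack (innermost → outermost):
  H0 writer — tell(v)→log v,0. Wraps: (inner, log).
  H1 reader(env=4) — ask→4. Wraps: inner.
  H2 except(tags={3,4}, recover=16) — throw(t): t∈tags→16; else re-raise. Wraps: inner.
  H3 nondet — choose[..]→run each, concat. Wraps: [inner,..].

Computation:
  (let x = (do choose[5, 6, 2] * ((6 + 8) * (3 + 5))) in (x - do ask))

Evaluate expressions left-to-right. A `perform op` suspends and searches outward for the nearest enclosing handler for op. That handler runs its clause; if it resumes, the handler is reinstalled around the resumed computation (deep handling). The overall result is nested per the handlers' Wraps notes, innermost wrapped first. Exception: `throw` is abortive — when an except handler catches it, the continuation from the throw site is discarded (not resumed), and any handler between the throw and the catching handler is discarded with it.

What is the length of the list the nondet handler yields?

Answer: 3

Step-by-step:
choose[5, 6, 2] @ H3
  branch[0] choose=5:
    ask @ H1 ⇒ 4
    H0 returns (556, ())
    H1 returns (556, ())
    H2 returns (556, ())
    H3 returns [(556, ())]
  branch[1] choose=6:
    ask @ H1 ⇒ 4
    H0 returns (668, ())
    H1 returns (668, ())
    H2 returns (668, ())
    H3 returns [(668, ())]
  branch[2] choose=2:
    ask @ H1 ⇒ 4
    H0 returns (220, ())
    H1 returns (220, ())
    H2 returns (220, ())
    H3 returns [(220, ())]
= [(556, ()), (668, ()), (220, ())]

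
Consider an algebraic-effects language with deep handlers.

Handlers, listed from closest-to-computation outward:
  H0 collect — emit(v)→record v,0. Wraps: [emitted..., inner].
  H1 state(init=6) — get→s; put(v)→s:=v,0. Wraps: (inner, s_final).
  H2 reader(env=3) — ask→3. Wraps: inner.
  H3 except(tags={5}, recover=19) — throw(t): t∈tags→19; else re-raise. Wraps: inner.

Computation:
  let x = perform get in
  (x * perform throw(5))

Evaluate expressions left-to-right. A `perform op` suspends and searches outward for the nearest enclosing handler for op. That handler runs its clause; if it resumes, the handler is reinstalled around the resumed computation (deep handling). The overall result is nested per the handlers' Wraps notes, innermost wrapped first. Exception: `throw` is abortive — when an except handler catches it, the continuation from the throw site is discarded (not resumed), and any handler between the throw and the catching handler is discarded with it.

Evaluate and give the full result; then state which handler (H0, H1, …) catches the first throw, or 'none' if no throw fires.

Step-by-step:
get @ H1 ⇒ 6
throw(5) @ H3 caught ⇒ 19
= 19

Answer: 19 ; first throw caught by: H3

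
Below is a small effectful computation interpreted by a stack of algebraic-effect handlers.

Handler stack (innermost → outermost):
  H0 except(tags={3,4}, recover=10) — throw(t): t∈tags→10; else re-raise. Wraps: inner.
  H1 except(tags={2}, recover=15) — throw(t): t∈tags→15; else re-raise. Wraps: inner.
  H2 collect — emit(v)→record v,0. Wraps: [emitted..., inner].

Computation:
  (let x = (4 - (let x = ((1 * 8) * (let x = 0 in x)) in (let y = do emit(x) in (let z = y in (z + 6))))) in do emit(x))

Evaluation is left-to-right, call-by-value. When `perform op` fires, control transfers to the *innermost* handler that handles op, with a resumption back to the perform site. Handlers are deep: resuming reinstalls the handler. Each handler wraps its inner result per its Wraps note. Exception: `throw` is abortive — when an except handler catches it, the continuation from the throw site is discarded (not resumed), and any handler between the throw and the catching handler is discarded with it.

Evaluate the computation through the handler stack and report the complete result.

Step-by-step:
emit(0) @ H2 ⇒ out+=0
emit(-2) @ H2 ⇒ out+=-2
H0 returns 0
H1 returns 0
H2 returns [0, -2, 0]
= [0, -2, 0]

Answer: [0, -2, 0]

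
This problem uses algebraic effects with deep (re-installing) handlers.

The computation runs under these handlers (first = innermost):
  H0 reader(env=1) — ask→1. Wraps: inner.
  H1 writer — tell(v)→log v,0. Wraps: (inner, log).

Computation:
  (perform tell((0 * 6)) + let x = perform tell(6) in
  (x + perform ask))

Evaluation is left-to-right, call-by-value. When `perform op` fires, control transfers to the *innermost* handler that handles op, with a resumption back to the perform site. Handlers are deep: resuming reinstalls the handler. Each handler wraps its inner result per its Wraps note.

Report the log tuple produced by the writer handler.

Step-by-step:
tell(0) @ H1 ⇒ log+=0
tell(6) @ H1 ⇒ log+=6
ask @ H0 ⇒ 1
H0 returns 1
H1 returns (1, (0, 6))
= (1, (0, 6))

Answer: (0, 6)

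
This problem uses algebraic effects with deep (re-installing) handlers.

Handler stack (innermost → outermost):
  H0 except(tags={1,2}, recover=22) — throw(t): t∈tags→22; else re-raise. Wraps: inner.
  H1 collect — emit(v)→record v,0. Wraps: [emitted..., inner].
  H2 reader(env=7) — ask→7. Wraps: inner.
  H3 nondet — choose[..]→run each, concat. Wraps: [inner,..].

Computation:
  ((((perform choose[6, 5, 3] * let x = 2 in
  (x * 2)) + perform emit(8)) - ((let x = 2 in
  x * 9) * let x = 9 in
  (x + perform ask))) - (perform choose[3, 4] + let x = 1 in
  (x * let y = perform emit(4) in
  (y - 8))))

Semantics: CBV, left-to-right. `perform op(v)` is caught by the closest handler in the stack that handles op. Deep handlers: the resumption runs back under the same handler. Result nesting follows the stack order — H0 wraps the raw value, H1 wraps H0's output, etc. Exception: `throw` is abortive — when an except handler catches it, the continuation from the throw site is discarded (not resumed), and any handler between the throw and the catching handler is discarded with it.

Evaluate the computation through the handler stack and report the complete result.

Evaluation trace:
choose[6, 5, 3] @ H3
  branch[0] choose=6:
    emit(8) @ H1 ⇒ out+=8
    ask @ H2 ⇒ 7
    choose[3, 4] @ H3
      branch[0] choose=3:
        emit(4) @ H1 ⇒ out+=4
        H0 returns -259
        H1 returns [8, 4, -259]
        H2 returns [8, 4, -259]
        H3 returns [[8, 4, -259]]
      branch[1] choose=4:
        emit(4) @ H1 ⇒ out+=4
        H0 returns -260
        H1 returns [8, 4, -260]
        H2 returns [8, 4, -260]
        H3 returns [[8, 4, -260]]
  branch[1] choose=5:
    emit(8) @ H1 ⇒ out+=8
    ask @ H2 ⇒ 7
    choose[3, 4] @ H3
      branch[0] choose=3:
        emit(4) @ H1 ⇒ out+=4
        H0 returns -263
        H1 returns [8, 4, -263]
        H2 returns [8, 4, -263]
        H3 returns [[8, 4, -263]]
      branch[1] choose=4:
        emit(4) @ H1 ⇒ out+=4
        H0 returns -264
        H1 returns [8, 4, -264]
        H2 returns [8, 4, -264]
        H3 returns [[8, 4, -264]]
  branch[2] choose=3:
    emit(8) @ H1 ⇒ out+=8
    ask @ H2 ⇒ 7
    choose[3, 4] @ H3
      branch[0] choose=3:
        emit(4) @ H1 ⇒ out+=4
        H0 returns -271
        H1 returns [8, 4, -271]
        H2 returns [8, 4, -271]
        H3 returns [[8, 4, -271]]
      branch[1] choose=4:
        emit(4) @ H1 ⇒ out+=4
        H0 returns -272
        H1 returns [8, 4, -272]
        H2 returns [8, 4, -272]
        H3 returns [[8, 4, -272]]
= [[8, 4, -259], [8, 4, -260], [8, 4, -263], [8, 4, -264], [8, 4, -271], [8, 4, -272]]

Answer: [[8, 4, -259], [8, 4, -260], [8, 4, -263], [8, 4, -264], [8, 4, -271], [8, 4, -272]]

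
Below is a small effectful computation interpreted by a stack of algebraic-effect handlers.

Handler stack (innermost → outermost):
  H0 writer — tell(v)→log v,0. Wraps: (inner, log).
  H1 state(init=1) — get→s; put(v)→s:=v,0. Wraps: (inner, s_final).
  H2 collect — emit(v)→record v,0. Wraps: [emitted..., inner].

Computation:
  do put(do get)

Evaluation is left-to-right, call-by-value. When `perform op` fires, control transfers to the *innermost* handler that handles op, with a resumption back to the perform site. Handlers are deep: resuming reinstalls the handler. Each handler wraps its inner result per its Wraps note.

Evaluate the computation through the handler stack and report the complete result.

Working:
get @ H1 ⇒ 1
put(1) @ H1 ⇒ s:=1
H0 returns (0, ())
H1 returns ((0, ()), 1)
H2 returns [((0, ()), 1)]
= [((0, ()), 1)]

Answer: [((0, ()), 1)]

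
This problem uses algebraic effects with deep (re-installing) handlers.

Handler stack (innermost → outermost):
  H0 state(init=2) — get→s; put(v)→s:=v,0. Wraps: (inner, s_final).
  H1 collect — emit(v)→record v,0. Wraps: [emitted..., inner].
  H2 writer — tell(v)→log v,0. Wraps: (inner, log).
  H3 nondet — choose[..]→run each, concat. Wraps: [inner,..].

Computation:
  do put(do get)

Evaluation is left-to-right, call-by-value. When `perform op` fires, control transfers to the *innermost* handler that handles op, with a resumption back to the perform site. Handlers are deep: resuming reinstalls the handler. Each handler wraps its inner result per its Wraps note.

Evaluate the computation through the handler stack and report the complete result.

Answer: [([(0, 2)], ())]

Evaluation trace:
get @ H0 ⇒ 2
put(2) @ H0 ⇒ s:=2
H0 returns (0, 2)
H1 returns [(0, 2)]
H2 returns ([(0, 2)], ())
H3 returns [([(0, 2)], ())]
= [([(0, 2)], ())]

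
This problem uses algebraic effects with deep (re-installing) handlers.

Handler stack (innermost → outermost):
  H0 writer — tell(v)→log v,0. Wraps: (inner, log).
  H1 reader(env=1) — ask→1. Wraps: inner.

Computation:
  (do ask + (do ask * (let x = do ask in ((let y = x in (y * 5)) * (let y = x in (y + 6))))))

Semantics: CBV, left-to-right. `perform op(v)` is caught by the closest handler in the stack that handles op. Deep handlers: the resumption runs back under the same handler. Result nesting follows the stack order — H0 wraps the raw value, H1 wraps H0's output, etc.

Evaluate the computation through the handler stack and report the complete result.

Working:
ask @ H1 ⇒ 1
ask @ H1 ⇒ 1
ask @ H1 ⇒ 1
H0 returns (36, ())
H1 returns (36, ())
= (36, ())

Answer: (36, ())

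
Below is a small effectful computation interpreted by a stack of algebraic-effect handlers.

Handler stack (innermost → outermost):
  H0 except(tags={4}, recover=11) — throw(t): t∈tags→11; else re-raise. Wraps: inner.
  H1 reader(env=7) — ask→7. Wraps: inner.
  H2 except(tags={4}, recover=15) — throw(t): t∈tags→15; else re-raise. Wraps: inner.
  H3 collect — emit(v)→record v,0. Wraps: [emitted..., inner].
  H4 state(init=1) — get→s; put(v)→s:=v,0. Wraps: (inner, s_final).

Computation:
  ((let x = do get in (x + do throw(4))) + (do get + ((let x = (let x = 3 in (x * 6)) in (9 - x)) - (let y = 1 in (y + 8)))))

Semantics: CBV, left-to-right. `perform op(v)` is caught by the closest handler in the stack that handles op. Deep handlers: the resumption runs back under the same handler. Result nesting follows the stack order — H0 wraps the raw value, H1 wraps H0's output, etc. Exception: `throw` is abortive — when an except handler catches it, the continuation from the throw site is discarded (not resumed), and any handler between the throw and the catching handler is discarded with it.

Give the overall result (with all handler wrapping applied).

Working:
get @ H4 ⇒ 1
throw(4) @ H0 caught ⇒ 11
H1 returns 11
H2 returns 11
H3 returns [11]
H4 returns ([11], 1)
= ([11], 1)

Answer: ([11], 1)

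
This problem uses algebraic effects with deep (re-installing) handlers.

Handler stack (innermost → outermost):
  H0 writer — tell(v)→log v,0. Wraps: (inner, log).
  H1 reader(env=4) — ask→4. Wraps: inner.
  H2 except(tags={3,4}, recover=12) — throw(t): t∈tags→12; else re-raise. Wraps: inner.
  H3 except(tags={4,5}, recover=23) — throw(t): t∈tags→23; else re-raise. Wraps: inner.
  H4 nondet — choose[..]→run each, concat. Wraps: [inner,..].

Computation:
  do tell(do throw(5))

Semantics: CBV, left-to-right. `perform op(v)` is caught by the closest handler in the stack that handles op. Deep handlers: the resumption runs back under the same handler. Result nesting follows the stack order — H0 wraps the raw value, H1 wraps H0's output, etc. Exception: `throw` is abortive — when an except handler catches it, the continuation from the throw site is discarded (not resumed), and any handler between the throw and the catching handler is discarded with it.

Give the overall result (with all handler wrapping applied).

Evaluation trace:
throw(5) @ H2 re-raised
throw(5) @ H3 caught ⇒ 23
H4 returns [23]
= [23]

Answer: [23]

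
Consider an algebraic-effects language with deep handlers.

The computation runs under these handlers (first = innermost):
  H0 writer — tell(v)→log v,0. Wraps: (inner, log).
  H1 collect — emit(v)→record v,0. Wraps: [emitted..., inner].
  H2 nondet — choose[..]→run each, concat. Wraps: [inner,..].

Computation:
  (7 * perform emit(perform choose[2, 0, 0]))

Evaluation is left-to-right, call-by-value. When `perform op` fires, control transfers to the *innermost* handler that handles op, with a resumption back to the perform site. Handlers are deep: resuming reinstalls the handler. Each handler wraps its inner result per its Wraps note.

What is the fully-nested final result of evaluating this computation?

Evaluation trace:
choose[2, 0, 0] @ H2
  branch[0] choose=2:
    emit(2) @ H1 ⇒ out+=2
    H0 returns (0, ())
    H1 returns [2, (0, ())]
    H2 returns [[2, (0, ())]]
  branch[1] choose=0:
    emit(0) @ H1 ⇒ out+=0
    H0 returns (0, ())
    H1 returns [0, (0, ())]
    H2 returns [[0, (0, ())]]
  branch[2] choose=0:
    emit(0) @ H1 ⇒ out+=0
    H0 returns (0, ())
    H1 returns [0, (0, ())]
    H2 returns [[0, (0, ())]]
= [[2, (0, ())], [0, (0, ())], [0, (0, ())]]

Answer: [[2, (0, ())], [0, (0, ())], [0, (0, ())]]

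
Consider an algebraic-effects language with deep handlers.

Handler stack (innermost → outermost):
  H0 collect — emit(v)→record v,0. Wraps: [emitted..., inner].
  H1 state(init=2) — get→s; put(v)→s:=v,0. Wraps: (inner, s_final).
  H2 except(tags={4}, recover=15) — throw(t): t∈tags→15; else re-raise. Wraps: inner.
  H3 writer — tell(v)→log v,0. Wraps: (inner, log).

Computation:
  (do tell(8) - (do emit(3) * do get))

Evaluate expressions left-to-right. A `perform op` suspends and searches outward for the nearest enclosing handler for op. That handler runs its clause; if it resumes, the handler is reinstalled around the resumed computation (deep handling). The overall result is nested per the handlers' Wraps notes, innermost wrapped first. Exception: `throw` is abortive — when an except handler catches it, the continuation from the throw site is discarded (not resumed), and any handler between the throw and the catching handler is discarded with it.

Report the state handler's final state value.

Answer: 2

Evaluation trace:
tell(8) @ H3 ⇒ log+=8
emit(3) @ H0 ⇒ out+=3
get @ H1 ⇒ 2
H0 returns [3, 0]
H1 returns ([3, 0], 2)
H2 returns ([3, 0], 2)
H3 returns (([3, 0], 2), (8))
= (([3, 0], 2), (8))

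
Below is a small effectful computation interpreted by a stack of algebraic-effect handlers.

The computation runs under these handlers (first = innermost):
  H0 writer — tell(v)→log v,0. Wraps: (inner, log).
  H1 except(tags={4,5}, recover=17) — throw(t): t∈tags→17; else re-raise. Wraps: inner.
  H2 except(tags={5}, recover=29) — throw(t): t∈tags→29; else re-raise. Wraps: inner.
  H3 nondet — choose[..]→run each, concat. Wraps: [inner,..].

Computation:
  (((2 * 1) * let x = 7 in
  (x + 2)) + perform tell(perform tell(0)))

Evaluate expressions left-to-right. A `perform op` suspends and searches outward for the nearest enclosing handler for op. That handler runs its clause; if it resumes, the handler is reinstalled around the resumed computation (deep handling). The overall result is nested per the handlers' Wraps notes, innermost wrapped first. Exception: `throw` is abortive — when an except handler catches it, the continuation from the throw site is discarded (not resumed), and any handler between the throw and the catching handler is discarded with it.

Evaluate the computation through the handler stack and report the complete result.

Answer: [(18, (0, 0))]

Working:
tell(0) @ H0 ⇒ log+=0
tell(0) @ H0 ⇒ log+=0
H0 returns (18, (0, 0))
H1 returns (18, (0, 0))
H2 returns (18, (0, 0))
H3 returns [(18, (0, 0))]
= [(18, (0, 0))]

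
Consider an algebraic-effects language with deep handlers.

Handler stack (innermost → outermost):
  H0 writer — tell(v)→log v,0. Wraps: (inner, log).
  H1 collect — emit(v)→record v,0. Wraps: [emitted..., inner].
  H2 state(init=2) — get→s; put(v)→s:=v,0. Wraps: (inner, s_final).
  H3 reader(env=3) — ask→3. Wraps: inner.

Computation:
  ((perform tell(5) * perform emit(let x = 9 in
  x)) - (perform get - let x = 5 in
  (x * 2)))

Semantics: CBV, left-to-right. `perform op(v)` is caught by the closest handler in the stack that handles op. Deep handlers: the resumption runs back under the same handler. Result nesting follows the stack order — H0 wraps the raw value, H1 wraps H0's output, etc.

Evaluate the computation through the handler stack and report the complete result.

Answer: ([9, (8, (5))], 2)

Working:
tell(5) @ H0 ⇒ log+=5
emit(9) @ H1 ⇒ out+=9
get @ H2 ⇒ 2
H0 returns (8, (5))
H1 returns [9, (8, (5))]
H2 returns ([9, (8, (5))], 2)
H3 returns ([9, (8, (5))], 2)
= ([9, (8, (5))], 2)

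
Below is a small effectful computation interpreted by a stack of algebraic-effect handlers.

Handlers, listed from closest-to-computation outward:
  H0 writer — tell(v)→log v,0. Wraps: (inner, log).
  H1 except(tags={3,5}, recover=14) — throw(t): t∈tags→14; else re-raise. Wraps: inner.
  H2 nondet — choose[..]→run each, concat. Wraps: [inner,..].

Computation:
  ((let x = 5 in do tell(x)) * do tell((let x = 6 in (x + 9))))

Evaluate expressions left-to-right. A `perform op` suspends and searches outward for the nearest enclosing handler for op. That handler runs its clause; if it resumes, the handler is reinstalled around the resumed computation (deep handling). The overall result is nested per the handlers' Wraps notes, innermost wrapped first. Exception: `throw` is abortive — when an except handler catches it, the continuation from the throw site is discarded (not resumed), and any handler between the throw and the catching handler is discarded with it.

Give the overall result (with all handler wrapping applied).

Working:
tell(5) @ H0 ⇒ log+=5
tell(15) @ H0 ⇒ log+=15
H0 returns (0, (5, 15))
H1 returns (0, (5, 15))
H2 returns [(0, (5, 15))]
= [(0, (5, 15))]

Answer: [(0, (5, 15))]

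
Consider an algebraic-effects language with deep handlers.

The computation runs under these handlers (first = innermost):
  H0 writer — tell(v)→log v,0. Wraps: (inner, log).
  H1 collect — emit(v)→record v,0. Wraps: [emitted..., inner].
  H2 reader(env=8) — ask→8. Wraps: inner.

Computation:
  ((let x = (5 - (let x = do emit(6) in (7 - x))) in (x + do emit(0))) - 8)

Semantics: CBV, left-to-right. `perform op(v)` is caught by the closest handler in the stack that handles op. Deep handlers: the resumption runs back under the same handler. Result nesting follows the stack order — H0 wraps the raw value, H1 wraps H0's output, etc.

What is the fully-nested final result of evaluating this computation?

Evaluation trace:
emit(6) @ H1 ⇒ out+=6
emit(0) @ H1 ⇒ out+=0
H0 returns (-10, ())
H1 returns [6, 0, (-10, ())]
H2 returns [6, 0, (-10, ())]
= [6, 0, (-10, ())]

Answer: [6, 0, (-10, ())]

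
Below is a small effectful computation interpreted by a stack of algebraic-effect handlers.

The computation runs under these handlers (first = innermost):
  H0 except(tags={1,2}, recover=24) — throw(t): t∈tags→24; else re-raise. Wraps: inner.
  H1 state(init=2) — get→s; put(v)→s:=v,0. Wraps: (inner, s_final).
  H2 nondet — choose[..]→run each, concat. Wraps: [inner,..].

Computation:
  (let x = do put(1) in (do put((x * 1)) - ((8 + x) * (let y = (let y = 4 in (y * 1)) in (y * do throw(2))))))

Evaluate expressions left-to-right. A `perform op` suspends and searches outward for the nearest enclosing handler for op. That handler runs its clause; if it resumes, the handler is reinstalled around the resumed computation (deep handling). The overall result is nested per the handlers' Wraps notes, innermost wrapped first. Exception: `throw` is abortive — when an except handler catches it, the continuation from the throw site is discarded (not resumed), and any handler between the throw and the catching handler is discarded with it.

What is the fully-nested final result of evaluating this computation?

Answer: [(24, 0)]

Evaluation trace:
put(1) @ H1 ⇒ s:=1
put(0) @ H1 ⇒ s:=0
throw(2) @ H0 caught ⇒ 24
H1 returns (24, 0)
H2 returns [(24, 0)]
= [(24, 0)]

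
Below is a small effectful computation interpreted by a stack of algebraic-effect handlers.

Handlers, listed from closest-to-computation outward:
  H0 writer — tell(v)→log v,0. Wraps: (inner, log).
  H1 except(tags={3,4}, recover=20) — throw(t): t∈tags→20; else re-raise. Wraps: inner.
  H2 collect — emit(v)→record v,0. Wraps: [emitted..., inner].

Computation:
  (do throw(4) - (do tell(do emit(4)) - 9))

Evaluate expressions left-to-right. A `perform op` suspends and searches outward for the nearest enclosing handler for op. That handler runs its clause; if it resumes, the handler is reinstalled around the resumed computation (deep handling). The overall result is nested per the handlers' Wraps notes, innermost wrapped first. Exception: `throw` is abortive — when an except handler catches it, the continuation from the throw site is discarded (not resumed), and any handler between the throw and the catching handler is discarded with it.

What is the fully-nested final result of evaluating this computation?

Evaluation trace:
throw(4) @ H1 caught ⇒ 20
H2 returns [20]
= [20]

Answer: [20]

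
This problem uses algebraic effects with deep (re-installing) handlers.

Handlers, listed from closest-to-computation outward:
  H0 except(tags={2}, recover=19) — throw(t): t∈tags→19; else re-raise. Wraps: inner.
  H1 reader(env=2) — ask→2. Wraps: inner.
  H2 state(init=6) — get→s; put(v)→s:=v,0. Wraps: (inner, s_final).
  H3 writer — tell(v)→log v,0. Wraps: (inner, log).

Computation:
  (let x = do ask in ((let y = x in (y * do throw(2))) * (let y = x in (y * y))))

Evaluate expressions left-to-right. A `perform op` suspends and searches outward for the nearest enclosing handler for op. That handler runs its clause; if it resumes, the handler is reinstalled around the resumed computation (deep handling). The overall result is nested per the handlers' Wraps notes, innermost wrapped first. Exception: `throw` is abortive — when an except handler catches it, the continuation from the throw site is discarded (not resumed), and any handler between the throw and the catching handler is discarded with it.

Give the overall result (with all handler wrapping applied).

Answer: ((19, 6), ())

Working:
ask @ H1 ⇒ 2
throw(2) @ H0 caught ⇒ 19
H1 returns 19
H2 returns (19, 6)
H3 returns ((19, 6), ())
= ((19, 6), ())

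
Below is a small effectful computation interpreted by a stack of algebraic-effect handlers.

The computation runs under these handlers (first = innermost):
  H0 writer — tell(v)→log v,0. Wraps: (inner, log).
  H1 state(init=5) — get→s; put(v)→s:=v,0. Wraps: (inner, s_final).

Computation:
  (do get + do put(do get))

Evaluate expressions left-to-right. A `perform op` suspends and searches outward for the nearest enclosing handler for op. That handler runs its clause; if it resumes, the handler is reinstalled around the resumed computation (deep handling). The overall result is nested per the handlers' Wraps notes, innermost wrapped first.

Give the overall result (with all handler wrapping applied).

Working:
get @ H1 ⇒ 5
get @ H1 ⇒ 5
put(5) @ H1 ⇒ s:=5
H0 returns (5, ())
H1 returns ((5, ()), 5)
= ((5, ()), 5)

Answer: ((5, ()), 5)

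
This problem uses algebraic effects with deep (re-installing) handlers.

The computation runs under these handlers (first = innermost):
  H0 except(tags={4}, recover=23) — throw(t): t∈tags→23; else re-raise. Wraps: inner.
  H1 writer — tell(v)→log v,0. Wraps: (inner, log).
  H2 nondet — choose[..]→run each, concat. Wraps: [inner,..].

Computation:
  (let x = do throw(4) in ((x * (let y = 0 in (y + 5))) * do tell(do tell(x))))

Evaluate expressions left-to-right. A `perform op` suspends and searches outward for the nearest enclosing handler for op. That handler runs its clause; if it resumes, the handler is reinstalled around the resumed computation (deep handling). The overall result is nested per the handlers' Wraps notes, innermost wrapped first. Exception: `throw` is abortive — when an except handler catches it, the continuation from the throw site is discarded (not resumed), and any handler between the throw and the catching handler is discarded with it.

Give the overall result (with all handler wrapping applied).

Answer: [(23, ())]

Step-by-step:
throw(4) @ H0 caught ⇒ 23
H1 returns (23, ())
H2 returns [(23, ())]
= [(23, ())]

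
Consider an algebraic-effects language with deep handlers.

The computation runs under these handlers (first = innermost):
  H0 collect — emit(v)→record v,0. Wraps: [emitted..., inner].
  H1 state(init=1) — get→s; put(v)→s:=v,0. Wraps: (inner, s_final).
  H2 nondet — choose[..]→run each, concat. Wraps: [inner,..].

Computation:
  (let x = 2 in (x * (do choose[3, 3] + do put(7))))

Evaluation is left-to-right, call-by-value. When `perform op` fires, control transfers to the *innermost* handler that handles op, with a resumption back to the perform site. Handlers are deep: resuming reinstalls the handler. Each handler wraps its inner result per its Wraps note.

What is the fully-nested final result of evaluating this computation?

Answer: [([6], 7), ([6], 7)]

Evaluation trace:
choose[3, 3] @ H2
  branch[0] choose=3:
    put(7) @ H1 ⇒ s:=7
    H0 returns [6]
    H1 returns ([6], 7)
    H2 returns [([6], 7)]
  branch[1] choose=3:
    put(7) @ H1 ⇒ s:=7
    H0 returns [6]
    H1 returns ([6], 7)
    H2 returns [([6], 7)]
= [([6], 7), ([6], 7)]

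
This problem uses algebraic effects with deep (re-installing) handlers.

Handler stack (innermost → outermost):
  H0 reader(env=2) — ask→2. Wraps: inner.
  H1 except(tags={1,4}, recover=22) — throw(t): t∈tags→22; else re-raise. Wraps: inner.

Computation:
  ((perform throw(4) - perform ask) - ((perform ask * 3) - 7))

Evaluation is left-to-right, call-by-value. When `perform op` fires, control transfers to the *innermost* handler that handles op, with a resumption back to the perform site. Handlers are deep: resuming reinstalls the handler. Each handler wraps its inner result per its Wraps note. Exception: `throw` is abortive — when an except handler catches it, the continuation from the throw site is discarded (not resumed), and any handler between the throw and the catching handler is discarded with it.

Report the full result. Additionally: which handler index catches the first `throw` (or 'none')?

Step-by-step:
throw(4) @ H1 caught ⇒ 22
= 22

Answer: 22 ; first throw caught by: H1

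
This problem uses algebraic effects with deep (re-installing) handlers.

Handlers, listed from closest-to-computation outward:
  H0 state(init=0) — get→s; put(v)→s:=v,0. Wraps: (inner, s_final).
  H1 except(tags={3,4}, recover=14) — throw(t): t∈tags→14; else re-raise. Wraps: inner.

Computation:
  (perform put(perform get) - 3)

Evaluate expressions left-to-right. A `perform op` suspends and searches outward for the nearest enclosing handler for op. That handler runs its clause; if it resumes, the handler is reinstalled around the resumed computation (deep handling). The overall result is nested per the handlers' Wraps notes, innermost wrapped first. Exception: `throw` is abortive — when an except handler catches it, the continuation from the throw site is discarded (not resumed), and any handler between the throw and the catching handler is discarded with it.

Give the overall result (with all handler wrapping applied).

Answer: (-3, 0)

Step-by-step:
get @ H0 ⇒ 0
put(0) @ H0 ⇒ s:=0
H0 returns (-3, 0)
H1 returns (-3, 0)
= (-3, 0)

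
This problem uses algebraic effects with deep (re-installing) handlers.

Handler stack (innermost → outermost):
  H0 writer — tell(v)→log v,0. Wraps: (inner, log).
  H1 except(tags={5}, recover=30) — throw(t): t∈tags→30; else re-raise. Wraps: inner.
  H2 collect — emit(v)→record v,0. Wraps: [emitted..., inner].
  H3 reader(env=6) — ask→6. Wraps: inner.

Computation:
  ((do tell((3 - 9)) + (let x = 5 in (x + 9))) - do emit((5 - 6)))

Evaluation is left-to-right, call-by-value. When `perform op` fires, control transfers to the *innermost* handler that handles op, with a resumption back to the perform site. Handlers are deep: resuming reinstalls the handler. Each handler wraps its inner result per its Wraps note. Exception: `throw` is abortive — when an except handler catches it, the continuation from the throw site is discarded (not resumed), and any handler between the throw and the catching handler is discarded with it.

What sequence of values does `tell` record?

Working:
tell(-6) @ H0 ⇒ log+=-6
emit(-1) @ H2 ⇒ out+=-1
H0 returns (14, (-6))
H1 returns (14, (-6))
H2 returns [-1, (14, (-6))]
H3 returns [-1, (14, (-6))]
= [-1, (14, (-6))]

Answer: (-6)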